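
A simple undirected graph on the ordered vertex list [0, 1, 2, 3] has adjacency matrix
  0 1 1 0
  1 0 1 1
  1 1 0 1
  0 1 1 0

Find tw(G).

2

A width-2 tree decomposition is:
Bags: B1 = {0, 1, 2}  B2 = {1, 2, 3}
Tree: B1–B2
The largest bag has 3 vertices, giving width 2; this decomposition certifies tw(G) ≤ 2. For the lower bound, the 3 vertices {0, 1, 2} are pairwise adjacent, and any tree decomposition puts a clique entirely inside one bag — forcing width ≥ 2. Hence tw(G) = 2 exactly.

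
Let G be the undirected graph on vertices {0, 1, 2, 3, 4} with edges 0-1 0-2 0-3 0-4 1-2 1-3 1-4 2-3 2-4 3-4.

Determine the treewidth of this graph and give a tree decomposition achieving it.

Treewidth 4.
One optimal decomposition is:
Bags: B1 = {0, 1, 2, 3, 4}
Tree: (single bag)

With just one bag of size 5, the width is 5 − 1 = 4, so tw(G) ≤ 4. Conversely, {0, 1, 2, 3, 4} is a clique of size 5, and the vertices of any clique must share a bag in every tree decomposition; so some bag has ≥ 5 vertices and tw(G) ≥ 4. Therefore the treewidth is 4.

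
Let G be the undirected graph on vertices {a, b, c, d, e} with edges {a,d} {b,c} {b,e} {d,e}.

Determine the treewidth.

1

A width-1 tree decomposition is:
Bags: B1 = {b, c}  B2 = {b, e}  B3 = {d, e}  B4 = {a, d}
Tree: B1–B2, B2–B3, B3–B4
Every bag has size at most 2, so the width is 2 − 1 = 1 and tw(G) ≤ 1. Any graph with an edge has treewidth ≥ 1, and G has the edge c–b. Therefore the treewidth is 1.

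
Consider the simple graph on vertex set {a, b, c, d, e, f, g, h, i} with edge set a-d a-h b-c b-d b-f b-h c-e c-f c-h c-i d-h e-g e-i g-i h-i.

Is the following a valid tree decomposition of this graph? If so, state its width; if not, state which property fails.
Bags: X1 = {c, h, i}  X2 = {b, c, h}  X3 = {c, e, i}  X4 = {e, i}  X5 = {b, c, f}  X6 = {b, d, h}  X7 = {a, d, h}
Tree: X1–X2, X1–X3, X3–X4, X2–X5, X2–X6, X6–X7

A tree decomposition must satisfy three properties: every vertex lies in some bag; for every edge, both endpoints lie together in some bag; and for every vertex, the bags containing it form a connected subtree. Here vertex g appears in no bag, so the decomposition is invalid.

No — vertex g appears in no bag.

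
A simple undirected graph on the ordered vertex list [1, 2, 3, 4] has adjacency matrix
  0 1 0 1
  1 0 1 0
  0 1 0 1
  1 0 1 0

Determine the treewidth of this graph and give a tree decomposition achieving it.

Every bag has size at most 3, so the width is 3 − 1 = 2 and tw(G) ≤ 2. The edges 4–3–2–1–4 form a cycle, so G is not a tree and its treewidth is at least 2. Combining the bounds, tw(G) = 2.

Treewidth 2.
One such decomposition:
Bags: B1 = {2, 3, 4}  B2 = {1, 2, 4}
Tree: B1–B2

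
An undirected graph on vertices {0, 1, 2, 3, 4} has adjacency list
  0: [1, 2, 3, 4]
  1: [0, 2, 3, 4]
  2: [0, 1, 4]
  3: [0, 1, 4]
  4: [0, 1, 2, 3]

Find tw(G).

A width-3 tree decomposition is:
Bags: B1 = {0, 1, 3, 4}  B2 = {0, 1, 2, 4}
Tree: B1–B2
The largest bag has 4 vertices, giving width 3; this decomposition certifies tw(G) ≤ 3. On the other hand G contains the 4-clique {0, 1, 2, 4}. A clique must lie in a single bag of any decomposition, so no decomposition can have width below 3. Hence tw(G) = 3 exactly.

3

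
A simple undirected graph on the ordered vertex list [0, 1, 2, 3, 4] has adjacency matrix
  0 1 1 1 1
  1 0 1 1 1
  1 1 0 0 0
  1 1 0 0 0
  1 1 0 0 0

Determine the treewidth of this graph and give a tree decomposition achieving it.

Treewidth 2.
Bags: B1 = {0, 1, 4}  B2 = {0, 1, 3}  B3 = {0, 1, 2}
Tree: B1–B2, B1–B3

Each bag holds 3 vertices, so the decomposition has width 2, which upper-bounds the treewidth. Conversely, {0, 1, 2} is a clique of size 3, and the vertices of any clique must share a bag in every tree decomposition; so some bag has ≥ 3 vertices and tw(G) ≥ 2. Combining the bounds, tw(G) = 2.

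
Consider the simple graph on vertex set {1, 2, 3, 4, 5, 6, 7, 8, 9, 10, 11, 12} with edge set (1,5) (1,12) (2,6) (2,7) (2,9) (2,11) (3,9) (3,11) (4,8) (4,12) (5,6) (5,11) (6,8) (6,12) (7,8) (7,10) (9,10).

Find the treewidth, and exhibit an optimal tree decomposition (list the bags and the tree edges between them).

Treewidth 3.
One optimal decomposition is:
Bags: B1 = {3, 7, 9, 10}  B2 = {2, 3, 7, 9}  B3 = {2, 3, 7, 11}  B4 = {2, 7, 8, 11}  B5 = {2, 6, 8, 11}  B6 = {5, 6, 8, 11}  B7 = {4, 5, 6, 8}  B8 = {4, 5, 6, 12}  B9 = {1, 4, 5, 12}
Tree: B1–B2, B2–B3, B3–B4, B4–B5, B5–B6, B6–B7, B7–B8, B8–B9

Every bag has size at most 4, so the width is 4 − 1 = 3 and tw(G) ≤ 3. For the lower bound: the 4 vertex sets {3,9,10}, {7}, {2}, {5,6,8,11} are disjoint, each induces a connected subgraph, and every pair is joined by at least one edge of G. Contracting each set to a single vertex therefore yields K_{4} as a minor, and since treewidth is minor-monotone, tw(G) ≥ tw(K_{4}) = 3. The upper and lower bounds meet at 3, so that is the treewidth.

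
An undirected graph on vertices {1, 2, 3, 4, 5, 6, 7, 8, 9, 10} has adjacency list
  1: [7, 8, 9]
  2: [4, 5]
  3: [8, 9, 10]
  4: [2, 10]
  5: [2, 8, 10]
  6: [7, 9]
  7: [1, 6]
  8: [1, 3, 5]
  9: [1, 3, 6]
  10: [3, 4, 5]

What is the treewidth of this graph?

2

A width-2 tree decomposition is:
Bags: B1 = {2, 4, 5}  B2 = {4, 5, 10}  B3 = {5, 8, 10}  B4 = {3, 8, 10}  B5 = {1, 3, 8}  B6 = {1, 3, 9}  B7 = {1, 7, 9}  B8 = {6, 7, 9}
Tree: B1–B2, B2–B3, B3–B4, B4–B5, B5–B6, B6–B7, B7–B8
Every bag has size at most 3, so the width is 3 − 1 = 2 and tw(G) ≤ 2. For the lower bound, G contains the cycle 2–4–10–5–2, so G is not a forest; only forests have treewidth ≤ 1, hence tw(G) ≥ 2. The upper and lower bounds meet at 2, so that is the treewidth.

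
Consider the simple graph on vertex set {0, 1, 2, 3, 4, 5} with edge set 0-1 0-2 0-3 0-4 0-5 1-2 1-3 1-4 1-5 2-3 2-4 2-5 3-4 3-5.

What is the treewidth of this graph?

A width-4 tree decomposition is:
Bags: B1 = {0, 1, 2, 3, 4}  B2 = {0, 1, 2, 3, 5}
Tree: B1–B2
The largest bag has 5 vertices, giving width 4; this decomposition certifies tw(G) ≤ 4. For the lower bound, the 5 vertices {0, 1, 2, 3, 4} are pairwise adjacent, and any tree decomposition puts a clique entirely inside one bag — forcing width ≥ 4. The upper and lower bounds meet at 4, so that is the treewidth.

4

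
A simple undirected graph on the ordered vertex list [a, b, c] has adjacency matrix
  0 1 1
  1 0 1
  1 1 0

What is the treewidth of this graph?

2

A width-2 tree decomposition is:
Bags: B1 = {a, b, c}
Tree: (single bag)
With just one bag of size 3, the width is 3 − 1 = 2, so tw(G) ≤ 2. On the other hand G contains the 3-clique {a, b, c}. A clique must lie in a single bag of any decomposition, so no decomposition can have width below 2. Combining the bounds, tw(G) = 2.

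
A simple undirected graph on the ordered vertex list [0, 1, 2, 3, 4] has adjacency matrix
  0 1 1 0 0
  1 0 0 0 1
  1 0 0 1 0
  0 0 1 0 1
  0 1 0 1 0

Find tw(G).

A width-2 tree decomposition is:
Bags: B1 = {1, 3, 4}  B2 = {1, 2, 3}  B3 = {0, 1, 2}
Tree: B1–B2, B2–B3
The largest bag has 3 vertices, giving width 2; this decomposition certifies tw(G) ≤ 2. The edges 1–4–3–2–0–1 form a cycle, so G is not a tree and its treewidth is at least 2. Therefore the treewidth is 2.

2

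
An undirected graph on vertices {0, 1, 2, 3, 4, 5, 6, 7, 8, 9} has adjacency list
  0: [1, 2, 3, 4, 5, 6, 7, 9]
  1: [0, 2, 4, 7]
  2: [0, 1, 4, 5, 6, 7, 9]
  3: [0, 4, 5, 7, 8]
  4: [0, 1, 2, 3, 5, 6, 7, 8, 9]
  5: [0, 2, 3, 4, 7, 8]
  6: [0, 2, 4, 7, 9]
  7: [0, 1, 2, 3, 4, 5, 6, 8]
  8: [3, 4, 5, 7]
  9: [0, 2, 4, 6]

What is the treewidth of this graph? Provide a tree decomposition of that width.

Each bag holds 5 vertices, so the decomposition has width 4, which upper-bounds the treewidth. For the lower bound, the 5 vertices {0, 2, 4, 6, 9} are pairwise adjacent, and any tree decomposition puts a clique entirely inside one bag — forcing width ≥ 4. Combining the bounds, tw(G) = 4.

Treewidth 4.
Bags: B1 = {0, 3, 4, 5, 7}  B2 = {3, 4, 5, 7, 8}  B3 = {0, 2, 4, 5, 7}  B4 = {0, 1, 2, 4, 7}  B5 = {0, 2, 4, 6, 7}  B6 = {0, 2, 4, 6, 9}
Tree: B1–B2, B1–B3, B3–B4, B3–B5, B5–B6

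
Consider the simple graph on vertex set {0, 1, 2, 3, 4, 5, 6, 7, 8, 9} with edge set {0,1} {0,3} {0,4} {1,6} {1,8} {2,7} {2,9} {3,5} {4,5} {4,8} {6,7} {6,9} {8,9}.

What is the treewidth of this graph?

2

A width-2 tree decomposition is:
Bags: B1 = {2, 7, 9}  B2 = {6, 7, 9}  B3 = {6, 8, 9}  B4 = {1, 6, 8}  B5 = {1, 4, 8}  B6 = {0, 1, 4}  B7 = {0, 4, 5}  B8 = {0, 3, 5}
Tree: B1–B2, B2–B3, B3–B4, B4–B5, B5–B6, B6–B7, B7–B8
Each bag holds 3 vertices, so the decomposition has width 2, which upper-bounds the treewidth. The edges 2–7–6–9–2 form a cycle, so G is not a tree and its treewidth is at least 2. Hence tw(G) = 2 exactly.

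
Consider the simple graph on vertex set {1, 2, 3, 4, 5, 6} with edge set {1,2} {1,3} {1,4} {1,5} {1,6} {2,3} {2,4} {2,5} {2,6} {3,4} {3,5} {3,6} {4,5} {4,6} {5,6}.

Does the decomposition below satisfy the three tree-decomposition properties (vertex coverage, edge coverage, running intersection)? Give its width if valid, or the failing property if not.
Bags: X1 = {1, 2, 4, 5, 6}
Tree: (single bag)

No — vertex 3 appears in no bag.

A tree decomposition must satisfy three properties: every vertex lies in some bag; for every edge, both endpoints lie together in some bag; and for every vertex, the bags containing it form a connected subtree. Here vertex 3 appears in no bag, so the decomposition is invalid.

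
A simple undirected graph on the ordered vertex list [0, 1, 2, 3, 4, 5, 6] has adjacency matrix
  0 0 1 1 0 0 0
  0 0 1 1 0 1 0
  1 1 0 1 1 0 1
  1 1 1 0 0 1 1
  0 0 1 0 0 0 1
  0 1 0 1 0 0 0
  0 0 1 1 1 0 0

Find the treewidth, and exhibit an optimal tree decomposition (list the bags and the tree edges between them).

Treewidth 2.
One such decomposition:
Bags: B1 = {2, 3, 6}  B2 = {2, 4, 6}  B3 = {0, 2, 3}  B4 = {1, 2, 3}  B5 = {1, 3, 5}
Tree: B1–B2, B1–B3, B1–B4, B4–B5

The largest bag has 3 vertices, giving width 2; this decomposition certifies tw(G) ≤ 2. On the other hand G contains the 3-clique {0, 2, 3}. A clique must lie in a single bag of any decomposition, so no decomposition can have width below 2. Therefore the treewidth is 2.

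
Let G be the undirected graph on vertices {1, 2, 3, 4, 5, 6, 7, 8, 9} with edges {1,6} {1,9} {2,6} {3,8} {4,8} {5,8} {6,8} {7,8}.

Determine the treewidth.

A width-1 tree decomposition is:
Bags: B1 = {4, 8}  B2 = {3, 8}  B3 = {5, 8}  B4 = {7, 8}  B5 = {6, 8}  B6 = {2, 6}  B7 = {1, 6}  B8 = {1, 9}
Tree: B1–B2, B2–B3, B1–B4, B1–B5, B5–B6, B5–B7, B7–B8
Each bag holds 2 vertices, so the decomposition has width 1, which upper-bounds the treewidth. Any graph with an edge has treewidth ≥ 1, and G has the edge 8–4. Hence tw(G) = 1 exactly.

1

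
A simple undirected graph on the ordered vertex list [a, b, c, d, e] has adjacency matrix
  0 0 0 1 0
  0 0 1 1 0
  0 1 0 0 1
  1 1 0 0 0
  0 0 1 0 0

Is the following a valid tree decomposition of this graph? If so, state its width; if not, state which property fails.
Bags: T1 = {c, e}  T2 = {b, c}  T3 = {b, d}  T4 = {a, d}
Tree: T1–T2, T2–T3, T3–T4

Yes; width 1.

Checking the three conditions: (i) the bags cover all of {a, b, c, d, e}; (ii) for each edge, some bag contains both endpoints; (iii) the bags containing any fixed vertex form a subtree. All hold, so the decomposition is valid with width 2 − 1 = 1.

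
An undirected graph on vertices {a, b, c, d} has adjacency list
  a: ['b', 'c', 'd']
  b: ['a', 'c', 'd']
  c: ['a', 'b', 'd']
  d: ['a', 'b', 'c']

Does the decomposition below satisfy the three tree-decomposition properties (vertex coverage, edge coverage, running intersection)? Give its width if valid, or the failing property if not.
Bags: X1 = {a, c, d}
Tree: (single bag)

No — vertex b appears in no bag.

A tree decomposition must satisfy three properties: every vertex lies in some bag; for every edge, both endpoints lie together in some bag; and for every vertex, the bags containing it form a connected subtree. Here vertex b appears in no bag, so the decomposition is invalid.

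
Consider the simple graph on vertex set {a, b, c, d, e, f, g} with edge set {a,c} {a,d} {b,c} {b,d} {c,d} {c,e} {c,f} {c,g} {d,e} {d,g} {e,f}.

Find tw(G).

A width-2 tree decomposition is:
Bags: B1 = {c, d, e}  B2 = {b, c, d}  B3 = {c, d, g}  B4 = {c, e, f}  B5 = {a, c, d}
Tree: B1–B2, B2–B3, B1–B4, B2–B5
Each bag holds 3 vertices, so the decomposition has width 2, which upper-bounds the treewidth. On the other hand G contains the 3-clique {c, d, g}. A clique must lie in a single bag of any decomposition, so no decomposition can have width below 2. The upper and lower bounds meet at 2, so that is the treewidth.

2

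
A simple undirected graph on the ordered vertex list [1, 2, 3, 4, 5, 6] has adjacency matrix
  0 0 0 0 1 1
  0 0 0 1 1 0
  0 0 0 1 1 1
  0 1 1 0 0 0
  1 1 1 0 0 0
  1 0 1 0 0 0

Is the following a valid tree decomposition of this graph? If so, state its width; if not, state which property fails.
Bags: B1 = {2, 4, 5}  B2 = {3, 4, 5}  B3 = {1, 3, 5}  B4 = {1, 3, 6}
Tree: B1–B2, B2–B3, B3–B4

Yes; width 2.

Vertex coverage: the bags together contain {1, 2, 3, 4, 5, 6}, the full vertex set. Edge coverage: each edge of G has both endpoints in at least one bag. Running intersection: for every vertex, the bags containing it form a connected subtree. All three properties hold, so this is a valid tree decomposition of width max|bag| − 1 = 2, and hence tw(G) ≤ 2.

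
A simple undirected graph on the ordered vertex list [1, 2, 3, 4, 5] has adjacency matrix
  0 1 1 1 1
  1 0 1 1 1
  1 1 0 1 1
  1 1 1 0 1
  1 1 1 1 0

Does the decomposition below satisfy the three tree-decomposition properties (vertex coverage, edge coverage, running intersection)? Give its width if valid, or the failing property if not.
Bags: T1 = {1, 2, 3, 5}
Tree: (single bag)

A tree decomposition must satisfy three properties: every vertex lies in some bag; for every edge, both endpoints lie together in some bag; and for every vertex, the bags containing it form a connected subtree. Here vertex 4 appears in no bag, so the decomposition is invalid.

No — vertex 4 appears in no bag.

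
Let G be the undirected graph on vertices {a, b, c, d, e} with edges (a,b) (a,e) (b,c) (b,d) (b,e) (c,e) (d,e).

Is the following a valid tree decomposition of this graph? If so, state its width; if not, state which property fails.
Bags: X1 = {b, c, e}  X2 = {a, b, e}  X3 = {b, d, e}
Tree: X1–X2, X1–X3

Yes; width 2.

Checking the three conditions: (i) the bags cover all of {a, b, c, d, e}; (ii) for each edge, some bag contains both endpoints; (iii) the bags containing any fixed vertex form a subtree. All hold, so the decomposition is valid with width 3 − 1 = 2.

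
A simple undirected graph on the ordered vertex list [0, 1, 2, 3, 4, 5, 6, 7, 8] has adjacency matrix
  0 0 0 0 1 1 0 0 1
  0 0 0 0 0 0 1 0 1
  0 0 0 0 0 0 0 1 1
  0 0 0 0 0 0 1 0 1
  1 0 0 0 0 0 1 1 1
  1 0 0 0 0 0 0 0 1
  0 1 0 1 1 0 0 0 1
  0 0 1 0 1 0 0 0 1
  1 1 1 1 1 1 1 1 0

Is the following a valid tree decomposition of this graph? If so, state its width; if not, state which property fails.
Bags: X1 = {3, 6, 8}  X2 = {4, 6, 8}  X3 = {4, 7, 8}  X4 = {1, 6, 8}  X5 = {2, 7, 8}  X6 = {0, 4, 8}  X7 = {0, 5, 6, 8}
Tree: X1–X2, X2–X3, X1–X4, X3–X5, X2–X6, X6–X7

No — bags containing vertex 6 are not connected in the tree.

A tree decomposition must satisfy three properties: every vertex lies in some bag; for every edge, both endpoints lie together in some bag; and for every vertex, the bags containing it form a connected subtree. Here bags containing vertex 6 are not connected in the tree, so the decomposition is invalid.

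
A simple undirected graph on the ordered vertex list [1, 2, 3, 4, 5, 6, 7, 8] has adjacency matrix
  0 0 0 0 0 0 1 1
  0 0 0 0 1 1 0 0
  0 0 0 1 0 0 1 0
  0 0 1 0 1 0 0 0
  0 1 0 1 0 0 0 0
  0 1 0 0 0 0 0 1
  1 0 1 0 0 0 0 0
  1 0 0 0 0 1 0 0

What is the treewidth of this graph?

2

A width-2 tree decomposition is:
Bags: B1 = {1, 3, 7}  B2 = {1, 3, 4}  B3 = {1, 4, 5}  B4 = {1, 2, 5}  B5 = {1, 2, 6}  B6 = {1, 6, 8}
Tree: B1–B2, B2–B3, B3–B4, B4–B5, B5–B6
Every bag has size at most 3, so the width is 3 − 1 = 2 and tw(G) ≤ 2. Since 1–7–3–4–5–2–6–8–1 is a cycle in G, G is not acyclic. Forests are exactly the graphs of treewidth ≤ 1, so tw(G) ≥ 2. The upper and lower bounds meet at 2, so that is the treewidth.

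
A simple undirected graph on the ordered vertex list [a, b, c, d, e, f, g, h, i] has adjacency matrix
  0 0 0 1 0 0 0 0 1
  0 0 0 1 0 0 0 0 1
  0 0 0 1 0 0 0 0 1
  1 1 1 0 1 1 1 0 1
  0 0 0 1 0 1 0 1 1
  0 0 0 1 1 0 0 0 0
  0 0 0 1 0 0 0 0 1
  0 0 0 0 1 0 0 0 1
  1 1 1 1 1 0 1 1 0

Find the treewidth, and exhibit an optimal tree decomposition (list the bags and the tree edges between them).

Treewidth 2.
One such decomposition:
Bags: B1 = {d, e, i}  B2 = {a, d, i}  B3 = {c, d, i}  B4 = {d, g, i}  B5 = {b, d, i}  B6 = {e, h, i}  B7 = {d, e, f}
Tree: B1–B2, B1–B3, B2–B4, B2–B5, B1–B6, B1–B7

The largest bag has 3 vertices, giving width 2; this decomposition certifies tw(G) ≤ 2. Conversely, {d, e, f} is a clique of size 3, and the vertices of any clique must share a bag in every tree decomposition; so some bag has ≥ 3 vertices and tw(G) ≥ 2. Hence tw(G) = 2 exactly.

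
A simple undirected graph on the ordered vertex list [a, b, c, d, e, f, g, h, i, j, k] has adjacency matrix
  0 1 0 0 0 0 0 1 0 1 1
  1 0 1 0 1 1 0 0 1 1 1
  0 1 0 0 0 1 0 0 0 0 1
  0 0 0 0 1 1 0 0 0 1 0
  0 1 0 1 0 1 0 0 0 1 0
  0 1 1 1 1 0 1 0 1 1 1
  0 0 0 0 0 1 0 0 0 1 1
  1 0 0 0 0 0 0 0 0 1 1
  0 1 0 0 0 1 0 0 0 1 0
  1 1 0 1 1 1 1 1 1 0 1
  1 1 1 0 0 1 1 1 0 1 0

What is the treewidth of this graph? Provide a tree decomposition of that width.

Treewidth 3.
One such decomposition:
Bags: B1 = {f, g, j, k}  B2 = {b, f, j, k}  B3 = {b, e, f, j}  B4 = {a, b, j, k}  B5 = {b, c, f, k}  B6 = {d, e, f, j}  B7 = {a, h, j, k}  B8 = {b, f, i, j}
Tree: B1–B2, B2–B3, B2–B4, B2–B5, B3–B6, B4–B7, B3–B8

Every bag has size at most 4, so the width is 4 − 1 = 3 and tw(G) ≤ 3. On the other hand G contains the 4-clique {a, h, j, k}. A clique must lie in a single bag of any decomposition, so no decomposition can have width below 3. Hence tw(G) = 3 exactly.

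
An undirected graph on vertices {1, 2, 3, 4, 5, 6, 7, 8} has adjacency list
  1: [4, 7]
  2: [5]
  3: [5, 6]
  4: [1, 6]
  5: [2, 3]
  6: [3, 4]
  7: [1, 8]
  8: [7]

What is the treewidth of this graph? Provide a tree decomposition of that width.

Treewidth 1.
One optimal decomposition is:
Bags: B1 = {7, 8}  B2 = {1, 7}  B3 = {1, 4}  B4 = {4, 6}  B5 = {3, 6}  B6 = {3, 5}  B7 = {2, 5}
Tree: B1–B2, B2–B3, B3–B4, B4–B5, B5–B6, B6–B7

Every bag has size at most 2, so the width is 2 − 1 = 1 and tw(G) ≤ 1. Any graph with an edge has treewidth ≥ 1, and G has the edge 8–7. Combining the bounds, tw(G) = 1.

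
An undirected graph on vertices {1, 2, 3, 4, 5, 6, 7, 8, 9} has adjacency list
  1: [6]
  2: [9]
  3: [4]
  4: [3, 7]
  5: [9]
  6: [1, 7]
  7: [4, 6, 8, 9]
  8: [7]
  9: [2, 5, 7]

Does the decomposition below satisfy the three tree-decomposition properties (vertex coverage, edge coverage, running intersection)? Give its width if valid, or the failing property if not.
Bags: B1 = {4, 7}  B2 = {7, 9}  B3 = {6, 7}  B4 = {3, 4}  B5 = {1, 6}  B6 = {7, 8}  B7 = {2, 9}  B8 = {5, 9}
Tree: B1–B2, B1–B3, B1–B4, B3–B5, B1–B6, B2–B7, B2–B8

Yes; width 1.

Every vertex of G appears in some bag (union = {1, 2, 3, 4, 5, 6, 7, 8, 9}); every edge is covered by a bag; and for each vertex v the set of bags containing v is connected in the bag tree. The decomposition is therefore valid. The largest bag has 2 vertices, so the width is 1.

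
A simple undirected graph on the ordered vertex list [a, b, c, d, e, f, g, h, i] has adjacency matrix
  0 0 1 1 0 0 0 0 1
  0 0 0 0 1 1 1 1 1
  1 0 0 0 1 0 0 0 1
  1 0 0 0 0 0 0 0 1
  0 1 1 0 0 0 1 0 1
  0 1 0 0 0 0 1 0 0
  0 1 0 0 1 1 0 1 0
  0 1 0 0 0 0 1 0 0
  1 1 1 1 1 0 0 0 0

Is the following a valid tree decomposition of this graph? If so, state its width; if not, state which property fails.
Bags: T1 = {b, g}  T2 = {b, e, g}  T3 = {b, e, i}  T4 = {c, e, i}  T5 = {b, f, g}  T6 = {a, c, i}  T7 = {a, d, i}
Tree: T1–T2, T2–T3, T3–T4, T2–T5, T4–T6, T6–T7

A tree decomposition must satisfy three properties: every vertex lies in some bag; for every edge, both endpoints lie together in some bag; and for every vertex, the bags containing it form a connected subtree. Here vertex h appears in no bag, so the decomposition is invalid.

No — vertex h appears in no bag.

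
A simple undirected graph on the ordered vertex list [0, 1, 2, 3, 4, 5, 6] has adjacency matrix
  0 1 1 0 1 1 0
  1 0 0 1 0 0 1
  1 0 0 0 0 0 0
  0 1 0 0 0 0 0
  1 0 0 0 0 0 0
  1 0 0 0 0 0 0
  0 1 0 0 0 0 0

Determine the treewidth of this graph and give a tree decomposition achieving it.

Treewidth 1.
One optimal decomposition is:
Bags: B1 = {0, 4}  B2 = {0, 5}  B3 = {0, 2}  B4 = {0, 1}  B5 = {1, 3}  B6 = {1, 6}
Tree: B1–B2, B2–B3, B1–B4, B4–B5, B4–B6

Every bag has size at most 2, so the width is 2 − 1 = 1 and tw(G) ≤ 1. Since G has at least one edge (e.g. 0–4), it is not an edgeless graph, so tw(G) ≥ 1. Hence tw(G) = 1 exactly.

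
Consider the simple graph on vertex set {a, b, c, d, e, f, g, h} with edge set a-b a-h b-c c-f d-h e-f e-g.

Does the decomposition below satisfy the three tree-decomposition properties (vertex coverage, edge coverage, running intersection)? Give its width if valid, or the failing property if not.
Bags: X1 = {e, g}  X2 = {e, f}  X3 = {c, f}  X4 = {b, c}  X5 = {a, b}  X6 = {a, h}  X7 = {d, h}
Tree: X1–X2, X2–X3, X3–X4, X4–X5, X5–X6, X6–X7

Every vertex of G appears in some bag (union = {a, b, c, d, e, f, g, h}); every edge is covered by a bag; and for each vertex v the set of bags containing v is connected in the bag tree. The decomposition is therefore valid. The largest bag has 2 vertices, so the width is 1.

Yes; width 1.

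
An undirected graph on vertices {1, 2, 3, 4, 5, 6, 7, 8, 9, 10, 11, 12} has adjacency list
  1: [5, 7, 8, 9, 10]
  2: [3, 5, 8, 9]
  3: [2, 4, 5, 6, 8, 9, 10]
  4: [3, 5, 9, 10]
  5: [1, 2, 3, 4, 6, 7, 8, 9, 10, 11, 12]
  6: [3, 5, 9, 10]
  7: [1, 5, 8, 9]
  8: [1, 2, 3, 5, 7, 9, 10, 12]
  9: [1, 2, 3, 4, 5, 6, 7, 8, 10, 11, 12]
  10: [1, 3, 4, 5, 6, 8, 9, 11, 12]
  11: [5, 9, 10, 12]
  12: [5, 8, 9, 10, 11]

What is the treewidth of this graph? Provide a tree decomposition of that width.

Each bag holds 5 vertices, so the decomposition has width 4, which upper-bounds the treewidth. Conversely, {2, 3, 5, 8, 9} is a clique of size 5, and the vertices of any clique must share a bag in every tree decomposition; so some bag has ≥ 5 vertices and tw(G) ≥ 4. Therefore the treewidth is 4.

Treewidth 4.
One such decomposition:
Bags: B1 = {1, 5, 8, 9, 10}  B2 = {1, 5, 7, 8, 9}  B3 = {3, 5, 8, 9, 10}  B4 = {3, 5, 6, 9, 10}  B5 = {3, 4, 5, 9, 10}  B6 = {5, 8, 9, 10, 12}  B7 = {2, 3, 5, 8, 9}  B8 = {5, 9, 10, 11, 12}
Tree: B1–B2, B1–B3, B3–B4, B3–B5, B1–B6, B3–B7, B6–B8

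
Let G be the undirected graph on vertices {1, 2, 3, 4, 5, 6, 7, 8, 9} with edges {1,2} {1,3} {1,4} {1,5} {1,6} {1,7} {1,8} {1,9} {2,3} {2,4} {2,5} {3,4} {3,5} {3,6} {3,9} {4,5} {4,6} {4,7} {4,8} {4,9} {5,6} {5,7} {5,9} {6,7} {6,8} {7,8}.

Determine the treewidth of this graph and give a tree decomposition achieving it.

The largest bag has 5 vertices, giving width 4; this decomposition certifies tw(G) ≤ 4. For the lower bound, the 5 vertices {1, 4, 6, 7, 8} are pairwise adjacent, and any tree decomposition puts a clique entirely inside one bag — forcing width ≥ 4. The upper and lower bounds meet at 4, so that is the treewidth.

Treewidth 4.
One optimal decomposition is:
Bags: B1 = {1, 4, 5, 6, 7}  B2 = {1, 4, 6, 7, 8}  B3 = {1, 3, 4, 5, 6}  B4 = {1, 3, 4, 5, 9}  B5 = {1, 2, 3, 4, 5}
Tree: B1–B2, B1–B3, B3–B4, B3–B5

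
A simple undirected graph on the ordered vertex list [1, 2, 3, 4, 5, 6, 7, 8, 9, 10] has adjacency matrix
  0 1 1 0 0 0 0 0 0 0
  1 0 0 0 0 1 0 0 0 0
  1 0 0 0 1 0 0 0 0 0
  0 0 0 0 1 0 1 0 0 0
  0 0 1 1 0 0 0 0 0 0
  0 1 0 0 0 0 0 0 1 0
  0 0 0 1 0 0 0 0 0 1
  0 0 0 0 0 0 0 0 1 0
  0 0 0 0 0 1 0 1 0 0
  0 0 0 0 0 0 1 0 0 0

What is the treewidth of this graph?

A width-1 tree decomposition is:
Bags: B1 = {7, 10}  B2 = {4, 7}  B3 = {4, 5}  B4 = {3, 5}  B5 = {1, 3}  B6 = {1, 2}  B7 = {2, 6}  B8 = {6, 9}  B9 = {8, 9}
Tree: B1–B2, B2–B3, B3–B4, B4–B5, B5–B6, B6–B7, B7–B8, B8–B9
Every bag has size at most 2, so the width is 2 − 1 = 1 and tw(G) ≤ 1. Any graph with an edge has treewidth ≥ 1, and G has the edge 10–7. Hence tw(G) = 1 exactly.

1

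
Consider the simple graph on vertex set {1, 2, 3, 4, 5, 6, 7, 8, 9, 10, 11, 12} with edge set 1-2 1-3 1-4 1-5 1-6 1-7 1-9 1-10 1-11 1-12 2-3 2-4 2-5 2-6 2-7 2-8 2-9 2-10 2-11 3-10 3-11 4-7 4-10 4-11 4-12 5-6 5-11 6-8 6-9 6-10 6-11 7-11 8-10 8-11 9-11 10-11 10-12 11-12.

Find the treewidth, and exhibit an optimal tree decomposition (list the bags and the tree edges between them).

Treewidth 4.
One such decomposition:
Bags: B1 = {1, 2, 6, 10, 11}  B2 = {2, 6, 8, 10, 11}  B3 = {1, 2, 5, 6, 11}  B4 = {1, 2, 6, 9, 11}  B5 = {1, 2, 4, 10, 11}  B6 = {1, 2, 4, 7, 11}  B7 = {1, 4, 10, 11, 12}  B8 = {1, 2, 3, 10, 11}
Tree: B1–B2, B1–B3, B3–B4, B1–B5, B5–B6, B5–B7, B5–B8

Each bag holds 5 vertices, so the decomposition has width 4, which upper-bounds the treewidth. Conversely, {2, 6, 8, 10, 11} is a clique of size 5, and the vertices of any clique must share a bag in every tree decomposition; so some bag has ≥ 5 vertices and tw(G) ≥ 4. Therefore the treewidth is 4.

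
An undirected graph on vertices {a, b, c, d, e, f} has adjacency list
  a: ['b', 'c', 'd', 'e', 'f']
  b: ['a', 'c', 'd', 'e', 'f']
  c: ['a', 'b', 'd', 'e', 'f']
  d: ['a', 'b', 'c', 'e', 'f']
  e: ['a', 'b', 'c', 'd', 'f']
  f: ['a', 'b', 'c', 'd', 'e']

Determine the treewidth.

5

A width-5 tree decomposition is:
Bags: B1 = {a, b, c, d, e, f}
Tree: (single bag)
With just one bag of size 6, the width is 6 − 1 = 5, so tw(G) ≤ 5. For the lower bound, the 6 vertices {a, b, c, d, e, f} are pairwise adjacent, and any tree decomposition puts a clique entirely inside one bag — forcing width ≥ 5. Hence tw(G) = 5 exactly.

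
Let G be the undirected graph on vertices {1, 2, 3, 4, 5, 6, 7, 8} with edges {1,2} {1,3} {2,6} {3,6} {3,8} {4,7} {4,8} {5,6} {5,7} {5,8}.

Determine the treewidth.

2

A width-2 tree decomposition is:
Bags: B1 = {1, 2, 6}  B2 = {1, 3, 6}  B3 = {3, 5, 6}  B4 = {3, 5, 8}  B5 = {5, 7, 8}  B6 = {4, 7, 8}
Tree: B1–B2, B2–B3, B3–B4, B4–B5, B5–B6
Each bag holds 3 vertices, so the decomposition has width 2, which upper-bounds the treewidth. Since 2–1–3–6–2 is a cycle in G, G is not acyclic. Forests are exactly the graphs of treewidth ≤ 1, so tw(G) ≥ 2. Therefore the treewidth is 2.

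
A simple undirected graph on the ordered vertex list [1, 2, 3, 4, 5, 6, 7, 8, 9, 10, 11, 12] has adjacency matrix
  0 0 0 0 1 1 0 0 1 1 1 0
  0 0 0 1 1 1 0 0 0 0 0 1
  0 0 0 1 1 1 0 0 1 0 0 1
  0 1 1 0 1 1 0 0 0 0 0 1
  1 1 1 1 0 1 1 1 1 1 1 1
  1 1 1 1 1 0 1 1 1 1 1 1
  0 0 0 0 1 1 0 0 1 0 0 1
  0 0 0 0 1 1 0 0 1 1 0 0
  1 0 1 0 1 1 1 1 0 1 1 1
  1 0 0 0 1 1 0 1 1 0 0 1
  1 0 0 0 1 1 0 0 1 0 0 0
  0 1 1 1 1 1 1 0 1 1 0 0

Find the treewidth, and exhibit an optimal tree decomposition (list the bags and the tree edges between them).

Treewidth 4.
Bags: B1 = {5, 6, 9, 10, 12}  B2 = {5, 6, 8, 9, 10}  B3 = {3, 5, 6, 9, 12}  B4 = {3, 4, 5, 6, 12}  B5 = {2, 4, 5, 6, 12}  B6 = {5, 6, 7, 9, 12}  B7 = {1, 5, 6, 9, 10}  B8 = {1, 5, 6, 9, 11}
Tree: B1–B2, B1–B3, B3–B4, B4–B5, B3–B6, B2–B7, B7–B8

The largest bag has 5 vertices, giving width 4; this decomposition certifies tw(G) ≤ 4. Conversely, {1, 5, 6, 9, 11} is a clique of size 5, and the vertices of any clique must share a bag in every tree decomposition; so some bag has ≥ 5 vertices and tw(G) ≥ 4. Hence tw(G) = 4 exactly.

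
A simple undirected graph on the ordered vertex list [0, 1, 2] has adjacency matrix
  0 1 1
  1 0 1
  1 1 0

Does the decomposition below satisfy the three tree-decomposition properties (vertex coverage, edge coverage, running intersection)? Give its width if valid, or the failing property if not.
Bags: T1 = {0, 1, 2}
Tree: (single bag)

Yes; width 2.

Vertex coverage: the bags together contain {0, 1, 2}, the full vertex set. Edge coverage: each edge of G has both endpoints in at least one bag. Running intersection: for every vertex, the bags containing it form a connected subtree. All three properties hold, so this is a valid tree decomposition of width max|bag| − 1 = 2, and hence tw(G) ≤ 2.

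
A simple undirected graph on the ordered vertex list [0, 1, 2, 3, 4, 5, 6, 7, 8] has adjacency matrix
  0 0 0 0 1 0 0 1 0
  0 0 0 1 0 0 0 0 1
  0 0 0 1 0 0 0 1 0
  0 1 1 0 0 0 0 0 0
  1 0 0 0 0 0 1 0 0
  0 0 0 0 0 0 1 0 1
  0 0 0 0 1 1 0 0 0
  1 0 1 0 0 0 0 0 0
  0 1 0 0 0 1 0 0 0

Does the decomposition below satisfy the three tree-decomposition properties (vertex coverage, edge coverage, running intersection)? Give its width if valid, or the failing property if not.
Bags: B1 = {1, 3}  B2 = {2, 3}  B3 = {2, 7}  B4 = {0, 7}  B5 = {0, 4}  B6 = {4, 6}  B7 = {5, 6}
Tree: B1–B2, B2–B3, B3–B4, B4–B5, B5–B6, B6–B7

No — vertex 8 appears in no bag.

A tree decomposition must satisfy three properties: every vertex lies in some bag; for every edge, both endpoints lie together in some bag; and for every vertex, the bags containing it form a connected subtree. Here vertex 8 appears in no bag, so the decomposition is invalid.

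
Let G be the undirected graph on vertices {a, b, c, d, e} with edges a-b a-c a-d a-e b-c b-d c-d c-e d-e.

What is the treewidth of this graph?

A width-3 tree decomposition is:
Bags: B1 = {a, c, d, e}  B2 = {a, b, c, d}
Tree: B1–B2
Every bag has size at most 4, so the width is 4 − 1 = 3 and tw(G) ≤ 3. For the lower bound, the 4 vertices {a, c, d, e} are pairwise adjacent, and any tree decomposition puts a clique entirely inside one bag — forcing width ≥ 3. Combining the bounds, tw(G) = 3.

3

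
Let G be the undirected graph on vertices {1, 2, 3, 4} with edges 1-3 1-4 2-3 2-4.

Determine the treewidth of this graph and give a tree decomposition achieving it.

Treewidth 2.
One optimal decomposition is:
Bags: B1 = {1, 2, 4}  B2 = {1, 2, 3}
Tree: B1–B2

The largest bag has 3 vertices, giving width 2; this decomposition certifies tw(G) ≤ 2. The edges 2–4–1–3–2 form a cycle, so G is not a tree and its treewidth is at least 2. Hence tw(G) = 2 exactly.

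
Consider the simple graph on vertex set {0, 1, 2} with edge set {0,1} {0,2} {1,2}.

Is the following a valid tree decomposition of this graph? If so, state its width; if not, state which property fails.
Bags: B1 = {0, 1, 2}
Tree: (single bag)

Checking the three conditions: (i) the bags cover all of {0, 1, 2}; (ii) for each edge, some bag contains both endpoints; (iii) the bags containing any fixed vertex form a subtree. All hold, so the decomposition is valid with width 3 − 1 = 2.

Yes; width 2.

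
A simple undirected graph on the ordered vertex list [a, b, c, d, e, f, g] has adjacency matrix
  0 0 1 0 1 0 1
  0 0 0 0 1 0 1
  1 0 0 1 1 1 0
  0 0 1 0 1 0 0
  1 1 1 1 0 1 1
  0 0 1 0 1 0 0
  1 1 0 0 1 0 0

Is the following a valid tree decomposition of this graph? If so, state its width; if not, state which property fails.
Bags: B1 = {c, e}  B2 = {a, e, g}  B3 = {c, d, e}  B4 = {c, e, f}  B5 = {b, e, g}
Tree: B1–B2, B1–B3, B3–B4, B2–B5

A tree decomposition must satisfy three properties: every vertex lies in some bag; for every edge, both endpoints lie together in some bag; and for every vertex, the bags containing it form a connected subtree. Here edge (a,c) lies in no bag, so the decomposition is invalid.

No — edge (a,c) lies in no bag.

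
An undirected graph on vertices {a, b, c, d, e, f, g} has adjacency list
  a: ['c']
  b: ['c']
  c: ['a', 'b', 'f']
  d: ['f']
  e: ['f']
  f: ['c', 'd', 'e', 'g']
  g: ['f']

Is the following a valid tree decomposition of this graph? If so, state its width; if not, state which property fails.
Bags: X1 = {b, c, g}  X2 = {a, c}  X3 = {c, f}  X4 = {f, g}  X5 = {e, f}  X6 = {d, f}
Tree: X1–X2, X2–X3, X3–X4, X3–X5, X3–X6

A tree decomposition must satisfy three properties: every vertex lies in some bag; for every edge, both endpoints lie together in some bag; and for every vertex, the bags containing it form a connected subtree. Here bags containing vertex g are not connected in the tree, so the decomposition is invalid.

No — bags containing vertex g are not connected in the tree.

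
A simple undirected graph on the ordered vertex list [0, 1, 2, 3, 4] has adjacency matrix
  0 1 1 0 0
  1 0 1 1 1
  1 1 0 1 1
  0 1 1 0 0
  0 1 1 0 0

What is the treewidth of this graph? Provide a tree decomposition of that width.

Treewidth 2.
Bags: B1 = {0, 1, 2}  B2 = {1, 2, 3}  B3 = {1, 2, 4}
Tree: B1–B2, B2–B3

Each bag holds 3 vertices, so the decomposition has width 2, which upper-bounds the treewidth. On the other hand G contains the 3-clique {0, 1, 2}. A clique must lie in a single bag of any decomposition, so no decomposition can have width below 2. Hence tw(G) = 2 exactly.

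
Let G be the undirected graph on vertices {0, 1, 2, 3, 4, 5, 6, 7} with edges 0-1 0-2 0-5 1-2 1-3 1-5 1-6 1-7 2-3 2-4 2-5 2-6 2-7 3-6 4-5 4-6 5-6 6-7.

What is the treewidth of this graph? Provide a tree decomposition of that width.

Treewidth 3.
One optimal decomposition is:
Bags: B1 = {1, 2, 6, 7}  B2 = {1, 2, 5, 6}  B3 = {0, 1, 2, 5}  B4 = {1, 2, 3, 6}  B5 = {2, 4, 5, 6}
Tree: B1–B2, B2–B3, B2–B4, B2–B5

Each bag holds 4 vertices, so the decomposition has width 3, which upper-bounds the treewidth. For the lower bound, the 4 vertices {0, 1, 2, 5} are pairwise adjacent, and any tree decomposition puts a clique entirely inside one bag — forcing width ≥ 3. Combining the bounds, tw(G) = 3.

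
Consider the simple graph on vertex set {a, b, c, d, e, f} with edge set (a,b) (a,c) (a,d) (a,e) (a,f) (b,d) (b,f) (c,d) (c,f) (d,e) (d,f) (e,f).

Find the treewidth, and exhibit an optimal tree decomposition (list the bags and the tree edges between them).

Treewidth 3.
One optimal decomposition is:
Bags: B1 = {a, c, d, f}  B2 = {a, d, e, f}  B3 = {a, b, d, f}
Tree: B1–B2, B1–B3

Each bag holds 4 vertices, so the decomposition has width 3, which upper-bounds the treewidth. For the lower bound, the 4 vertices {a, d, e, f} are pairwise adjacent, and any tree decomposition puts a clique entirely inside one bag — forcing width ≥ 3. Therefore the treewidth is 3.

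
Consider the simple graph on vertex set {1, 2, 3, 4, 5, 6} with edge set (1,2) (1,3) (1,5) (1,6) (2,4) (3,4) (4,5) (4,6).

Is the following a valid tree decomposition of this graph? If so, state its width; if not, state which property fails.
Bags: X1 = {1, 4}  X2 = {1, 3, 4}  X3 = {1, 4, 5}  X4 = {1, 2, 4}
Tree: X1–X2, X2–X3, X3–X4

A tree decomposition must satisfy three properties: every vertex lies in some bag; for every edge, both endpoints lie together in some bag; and for every vertex, the bags containing it form a connected subtree. Here vertex 6 appears in no bag, so the decomposition is invalid.

No — vertex 6 appears in no bag.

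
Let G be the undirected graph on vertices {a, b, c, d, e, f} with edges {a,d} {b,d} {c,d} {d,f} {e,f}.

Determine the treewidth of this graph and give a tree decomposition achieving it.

The largest bag has 2 vertices, giving width 1; this decomposition certifies tw(G) ≤ 1. G has an edge, so its treewidth is at least 1. Hence tw(G) = 1 exactly.

Treewidth 1.
Bags: B1 = {e, f}  B2 = {d, f}  B3 = {a, d}  B4 = {b, d}  B5 = {c, d}
Tree: B1–B2, B2–B3, B3–B4, B3–B5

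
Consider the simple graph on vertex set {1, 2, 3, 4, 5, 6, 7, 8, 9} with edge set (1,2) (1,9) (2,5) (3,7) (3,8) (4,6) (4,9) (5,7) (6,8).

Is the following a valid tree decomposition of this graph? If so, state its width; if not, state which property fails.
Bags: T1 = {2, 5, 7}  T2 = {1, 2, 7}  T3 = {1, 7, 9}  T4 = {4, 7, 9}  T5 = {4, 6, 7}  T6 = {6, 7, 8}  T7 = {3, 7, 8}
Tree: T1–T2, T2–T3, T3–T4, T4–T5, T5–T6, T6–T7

Every vertex of G appears in some bag (union = {1, 2, 3, 4, 5, 6, 7, 8, 9}); every edge is covered by a bag; and for each vertex v the set of bags containing v is connected in the bag tree. The decomposition is therefore valid. The largest bag has 3 vertices, so the width is 2.

Yes; width 2.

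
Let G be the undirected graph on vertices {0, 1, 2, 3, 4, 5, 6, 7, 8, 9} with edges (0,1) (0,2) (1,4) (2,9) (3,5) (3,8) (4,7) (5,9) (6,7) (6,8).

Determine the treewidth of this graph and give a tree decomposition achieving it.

Treewidth 2.
One optimal decomposition is:
Bags: B1 = {3, 5, 9}  B2 = {2, 3, 9}  B3 = {0, 2, 3}  B4 = {0, 1, 3}  B5 = {1, 3, 4}  B6 = {3, 4, 7}  B7 = {3, 6, 7}  B8 = {3, 6, 8}
Tree: B1–B2, B2–B3, B3–B4, B4–B5, B5–B6, B6–B7, B7–B8

Each bag holds 3 vertices, so the decomposition has width 2, which upper-bounds the treewidth. Since 3–5–9–2–0–1–4–7–6–8–3 is a cycle in G, G is not acyclic. Forests are exactly the graphs of treewidth ≤ 1, so tw(G) ≥ 2. Combining the bounds, tw(G) = 2.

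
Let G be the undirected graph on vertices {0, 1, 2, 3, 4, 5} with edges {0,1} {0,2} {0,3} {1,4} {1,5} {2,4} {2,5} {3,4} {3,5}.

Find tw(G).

A width-3 tree decomposition is:
Bags: B1 = {1, 2, 3, 5}  B2 = {1, 2, 3, 4}  B3 = {0, 1, 2, 3}
Tree: B1–B2, B2–B3
Each bag holds 4 vertices, so the decomposition has width 3, which upper-bounds the treewidth. For the lower bound: the 4 vertex sets {2,5}, {1,4}, {3}, {0} are disjoint, each induces a connected subgraph, and every pair is joined by at least one edge of G. Contracting each set to a single vertex therefore yields K_{4} as a minor, and since treewidth is minor-monotone, tw(G) ≥ tw(K_{4}) = 3. Combining the bounds, tw(G) = 3.

3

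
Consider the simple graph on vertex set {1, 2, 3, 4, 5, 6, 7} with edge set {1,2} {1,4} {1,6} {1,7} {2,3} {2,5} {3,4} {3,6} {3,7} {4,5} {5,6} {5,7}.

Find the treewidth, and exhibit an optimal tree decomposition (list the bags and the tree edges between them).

Treewidth 3.
One such decomposition:
Bags: B1 = {1, 2, 3, 5}  B2 = {1, 3, 4, 5}  B3 = {1, 3, 5, 7}  B4 = {1, 3, 5, 6}
Tree: B1–B2, B2–B3, B3–B4

The largest bag has 4 vertices, giving width 3; this decomposition certifies tw(G) ≤ 3. For the lower bound: the 4 vertex sets {1,2}, {4,5}, {3}, {7} are disjoint, each induces a connected subgraph, and every pair is joined by at least one edge of G. Contracting each set to a single vertex therefore yields K_{4} as a minor, and since treewidth is minor-monotone, tw(G) ≥ tw(K_{4}) = 3. Hence tw(G) = 3 exactly.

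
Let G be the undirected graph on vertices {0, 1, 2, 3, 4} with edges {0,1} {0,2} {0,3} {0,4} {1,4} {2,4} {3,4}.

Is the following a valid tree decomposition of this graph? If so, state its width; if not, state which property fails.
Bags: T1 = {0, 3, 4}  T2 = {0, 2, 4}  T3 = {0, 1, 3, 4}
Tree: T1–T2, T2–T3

A tree decomposition must satisfy three properties: every vertex lies in some bag; for every edge, both endpoints lie together in some bag; and for every vertex, the bags containing it form a connected subtree. Here bags containing vertex 3 are not connected in the tree, so the decomposition is invalid.

No — bags containing vertex 3 are not connected in the tree.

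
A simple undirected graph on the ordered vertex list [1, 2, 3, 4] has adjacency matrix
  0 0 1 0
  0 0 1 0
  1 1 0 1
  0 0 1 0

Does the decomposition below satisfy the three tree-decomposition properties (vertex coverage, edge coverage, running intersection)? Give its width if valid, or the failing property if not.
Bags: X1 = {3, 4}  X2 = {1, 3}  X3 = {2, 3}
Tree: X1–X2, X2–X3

Yes; width 1.

Vertex coverage: the bags together contain {1, 2, 3, 4}, the full vertex set. Edge coverage: each edge of G has both endpoints in at least one bag. Running intersection: for every vertex, the bags containing it form a connected subtree. All three properties hold, so this is a valid tree decomposition of width max|bag| − 1 = 1, and hence tw(G) ≤ 1.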